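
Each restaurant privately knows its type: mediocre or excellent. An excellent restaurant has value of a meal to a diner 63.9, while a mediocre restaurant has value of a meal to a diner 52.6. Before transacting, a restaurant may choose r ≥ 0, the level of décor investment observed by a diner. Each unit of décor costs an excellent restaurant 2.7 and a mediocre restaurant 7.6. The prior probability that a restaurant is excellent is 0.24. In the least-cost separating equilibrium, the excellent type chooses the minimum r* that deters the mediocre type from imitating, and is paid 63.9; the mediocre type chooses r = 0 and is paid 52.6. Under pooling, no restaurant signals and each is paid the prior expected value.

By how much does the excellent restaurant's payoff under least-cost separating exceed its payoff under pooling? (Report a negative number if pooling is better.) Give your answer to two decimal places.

Least-cost separating signal: r* solves 52.6 = 63.9 − 7.6·r*, so r* = (63.9 − 52.6)/7.6 ≈ 1.4868.
Excellent type's separating payoff: 63.9 − 2.7 × r* = 63.9 − 2.7 × (63.9 − 52.6)/7.6 = 63.9 − 30.51/7.6 ≈ 59.8855.
Pooling payoff: 0.24 × 63.9 + 0.76 × 52.6 = 55.312.
Difference: 59.8855 − 55.312 = 4.5735, i.e. 4.57 to two decimal places.
The excellent type prefers to separate.

4.57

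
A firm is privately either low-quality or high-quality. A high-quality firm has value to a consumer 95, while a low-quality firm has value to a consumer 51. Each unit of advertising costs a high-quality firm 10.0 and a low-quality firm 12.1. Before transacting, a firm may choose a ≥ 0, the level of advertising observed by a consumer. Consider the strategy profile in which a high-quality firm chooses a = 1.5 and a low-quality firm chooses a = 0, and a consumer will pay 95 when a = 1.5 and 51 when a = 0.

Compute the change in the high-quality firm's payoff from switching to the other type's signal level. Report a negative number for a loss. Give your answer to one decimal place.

Playing a = 1.5 the high-quality firm receives 95 − 10.0 × 1.5 = 80.
Deviating to a = 0 yields 51 instead.
Gain from deviating: 51 − 80 = -29.0.
The gain is negative, so the high-quality type's incentive-compatibility constraint is satisfied.

-29.0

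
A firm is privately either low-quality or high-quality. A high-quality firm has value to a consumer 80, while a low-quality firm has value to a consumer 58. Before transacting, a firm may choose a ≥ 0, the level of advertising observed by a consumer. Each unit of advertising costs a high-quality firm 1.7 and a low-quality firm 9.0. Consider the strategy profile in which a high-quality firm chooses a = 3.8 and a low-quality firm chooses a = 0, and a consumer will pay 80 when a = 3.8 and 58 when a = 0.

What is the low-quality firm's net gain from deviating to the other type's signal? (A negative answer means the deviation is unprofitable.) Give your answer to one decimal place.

-12.2

Playing a = 0 the low-quality firm receives 58.
Deviating to a = 3.8 brings payment 80 at cost 9.0 × 3.8 = 34.2, netting 45.8.
Gain from deviating: 45.8 − 58 = -12.2.
The gain is negative, so the low-quality type's incentive-compatibility constraint is satisfied.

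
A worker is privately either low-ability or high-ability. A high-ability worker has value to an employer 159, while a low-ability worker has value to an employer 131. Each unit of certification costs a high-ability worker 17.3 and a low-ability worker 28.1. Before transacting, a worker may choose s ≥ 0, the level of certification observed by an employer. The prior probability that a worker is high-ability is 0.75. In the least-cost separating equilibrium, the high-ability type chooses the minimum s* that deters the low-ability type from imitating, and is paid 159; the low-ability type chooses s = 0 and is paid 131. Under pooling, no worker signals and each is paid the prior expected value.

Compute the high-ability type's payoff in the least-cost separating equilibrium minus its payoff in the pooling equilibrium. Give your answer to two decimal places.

Least-cost separating signal: s* solves 131 = 159 − 28.1·s*, so s* = (159 − 131)/28.1 ≈ 0.9964.
High-ability type's separating payoff: 159 − 17.3 × s* = 159 − 17.3 × (159 − 131)/28.1 = 159 − 484.4/28.1 ≈ 141.7616.
Pooling payoff: 0.75 × 159 + 0.25 × 131 = 152.
Difference: 141.7616 − 152 = -10.2384, i.e. -10.24 to two decimal places.
The high-ability type would prefer the pooling outcome.

-10.24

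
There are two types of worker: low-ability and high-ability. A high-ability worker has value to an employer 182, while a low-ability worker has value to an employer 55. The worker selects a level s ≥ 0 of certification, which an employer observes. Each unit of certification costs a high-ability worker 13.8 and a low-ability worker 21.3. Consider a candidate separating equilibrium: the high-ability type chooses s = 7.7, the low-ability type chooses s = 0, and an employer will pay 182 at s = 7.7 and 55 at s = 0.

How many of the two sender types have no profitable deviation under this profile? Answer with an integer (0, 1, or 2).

2

High-ability type: signal → 182 − 13.8 × 7.7 = 75.74; deviate to 0 → 55. IC holds (75.74 ≥ 55).
Low-ability type: stay at 0 → 55; mimic → 182 − 21.3 × 7.7 = 17.99. IC holds (55 ≥ 17.99).
2 of 2 constraints hold, so this is a separating equilibrium.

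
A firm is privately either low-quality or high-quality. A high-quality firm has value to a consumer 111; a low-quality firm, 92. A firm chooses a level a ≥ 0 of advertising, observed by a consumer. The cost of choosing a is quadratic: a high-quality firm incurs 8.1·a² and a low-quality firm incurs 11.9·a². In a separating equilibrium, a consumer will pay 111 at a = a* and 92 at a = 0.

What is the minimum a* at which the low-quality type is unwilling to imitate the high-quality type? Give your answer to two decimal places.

The low-quality type at a = 0 receives 92; imitating at a* yields 111 − 11.9·a*².
Indifference: 92 = 111 − 11.9·a*², so a*² = (111 − 92) / 11.9 ≈ 1.5966.
a* = √1.5966 ≈ 1.26.

1.26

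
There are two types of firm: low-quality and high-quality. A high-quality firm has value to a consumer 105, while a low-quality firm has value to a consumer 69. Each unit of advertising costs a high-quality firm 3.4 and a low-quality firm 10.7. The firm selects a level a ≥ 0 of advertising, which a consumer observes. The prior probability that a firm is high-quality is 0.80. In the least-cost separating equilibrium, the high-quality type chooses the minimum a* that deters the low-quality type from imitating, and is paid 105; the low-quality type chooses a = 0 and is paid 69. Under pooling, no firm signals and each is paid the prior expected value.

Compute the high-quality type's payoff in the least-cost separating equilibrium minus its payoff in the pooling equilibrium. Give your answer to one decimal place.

-4.2

Least-cost separating signal: a* solves 69 = 105 − 10.7·a*, so a* = (105 − 69)/10.7 ≈ 3.3645.
High-quality type's separating payoff: 105 − 3.4 × a* = 105 − 3.4 × (105 − 69)/10.7 = 105 − 122.4/10.7 ≈ 93.561.
Pooling payoff: 0.80 × 105 + 0.20 × 69 = 97.8.
Difference: 93.561 − 97.8 = -4.239, i.e. -4.2 to one decimal place.
The high-quality type would prefer the pooling outcome.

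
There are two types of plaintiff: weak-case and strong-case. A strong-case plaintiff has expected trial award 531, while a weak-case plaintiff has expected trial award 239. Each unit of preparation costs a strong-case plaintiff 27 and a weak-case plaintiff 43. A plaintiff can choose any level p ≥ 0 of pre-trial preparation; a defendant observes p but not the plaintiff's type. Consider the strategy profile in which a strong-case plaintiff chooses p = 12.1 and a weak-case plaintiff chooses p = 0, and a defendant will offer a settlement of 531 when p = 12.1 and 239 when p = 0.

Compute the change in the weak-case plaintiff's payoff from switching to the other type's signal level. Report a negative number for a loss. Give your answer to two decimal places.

-228.30

Playing p = 0 the weak-case plaintiff receives 239.
Deviating to p = 12.1 brings payment 531 at cost 43 × 12.1 = 520.3, netting 10.7.
Gain from deviating: 10.7 − 239 = -228.30.
The gain is negative, so the weak-case type's incentive-compatibility constraint is satisfied.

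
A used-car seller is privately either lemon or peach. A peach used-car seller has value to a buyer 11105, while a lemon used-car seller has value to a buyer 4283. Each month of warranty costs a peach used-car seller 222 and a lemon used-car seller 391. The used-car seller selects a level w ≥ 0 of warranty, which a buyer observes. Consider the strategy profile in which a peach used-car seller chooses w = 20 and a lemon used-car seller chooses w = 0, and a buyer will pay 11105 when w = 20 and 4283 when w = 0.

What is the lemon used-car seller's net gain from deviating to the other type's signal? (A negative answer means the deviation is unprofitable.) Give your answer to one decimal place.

-998.0

Playing w = 0 the lemon used-car seller receives 4283.
Deviating to w = 20 brings payment 11105 at cost 391 × 20 = 7820, netting 3285.
Gain from deviating: 3285 − 4283 = -998.0.
The gain is negative, so the lemon type's incentive-compatibility constraint is satisfied.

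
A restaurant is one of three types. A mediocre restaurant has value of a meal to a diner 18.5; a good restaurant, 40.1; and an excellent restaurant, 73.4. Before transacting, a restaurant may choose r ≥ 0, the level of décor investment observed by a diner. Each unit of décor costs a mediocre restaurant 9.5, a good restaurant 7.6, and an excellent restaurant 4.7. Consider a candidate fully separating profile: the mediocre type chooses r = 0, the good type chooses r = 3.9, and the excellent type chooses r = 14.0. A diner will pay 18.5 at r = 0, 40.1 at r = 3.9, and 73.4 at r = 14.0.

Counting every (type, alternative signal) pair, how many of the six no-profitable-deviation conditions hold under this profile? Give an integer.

Good (own payoff 40.1 − 7.6×3.9 = 10.46): to r=0 gives 18.5 → profitable ✗; to r=14.0 gives 73.4 − 7.6×14.0 = -33 → no gain ✓.
Excellent (own payoff 73.4 − 4.7×14.0 = 7.6): to r=0 gives 18.5 → profitable ✗; to r=3.9 gives 40.1 − 4.7×3.9 = 21.77 → profitable ✗.
Mediocre (own payoff 18.5): to r=3.9 gives 40.1 − 9.5×3.9 = 3.05 → no gain ✓; to r=14.0 gives 73.4 − 9.5×14.0 = -59.6 → no gain ✓.
3 of the 6 constraints hold; not an equilibrium.

3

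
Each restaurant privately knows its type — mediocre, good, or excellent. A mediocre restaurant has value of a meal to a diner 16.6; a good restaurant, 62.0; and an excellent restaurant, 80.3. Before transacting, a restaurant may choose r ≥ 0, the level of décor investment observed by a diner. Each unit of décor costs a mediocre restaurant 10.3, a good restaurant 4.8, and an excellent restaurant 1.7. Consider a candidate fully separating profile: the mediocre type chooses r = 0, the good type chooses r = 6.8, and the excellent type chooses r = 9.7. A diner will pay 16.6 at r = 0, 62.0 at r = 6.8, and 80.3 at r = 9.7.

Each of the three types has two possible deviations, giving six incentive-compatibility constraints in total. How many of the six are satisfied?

5

Mediocre (own payoff 16.6): to r=6.8 gives 62.0 − 10.3×6.8 = -8.04 → no gain ✓; to r=9.7 gives 80.3 − 10.3×9.7 = -19.61 → no gain ✓.
Excellent (own payoff 80.3 − 1.7×9.7 = 63.81): to r=0 gives 16.6 → no gain ✓; to r=6.8 gives 62.0 − 1.7×6.8 = 50.44 → no gain ✓.
Good (own payoff 62.0 − 4.8×6.8 = 29.36): to r=0 gives 16.6 → no gain ✓; to r=9.7 gives 80.3 − 4.8×9.7 = 33.74 → profitable ✗.
5 of the 6 constraints hold; not an equilibrium.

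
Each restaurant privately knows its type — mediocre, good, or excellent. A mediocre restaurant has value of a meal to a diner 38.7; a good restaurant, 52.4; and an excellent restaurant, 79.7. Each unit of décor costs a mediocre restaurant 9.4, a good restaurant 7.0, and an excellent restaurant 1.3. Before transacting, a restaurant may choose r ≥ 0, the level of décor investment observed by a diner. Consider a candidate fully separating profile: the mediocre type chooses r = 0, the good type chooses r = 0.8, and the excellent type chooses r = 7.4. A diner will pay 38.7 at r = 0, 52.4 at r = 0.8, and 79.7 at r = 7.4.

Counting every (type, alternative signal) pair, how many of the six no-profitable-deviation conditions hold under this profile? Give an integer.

Mediocre (own payoff 38.7): to r=0.8 gives 52.4 − 9.4×0.8 = 44.88 → profitable ✗; to r=7.4 gives 79.7 − 9.4×7.4 = 10.14 → no gain ✓.
Good (own payoff 52.4 − 7.0×0.8 = 46.8): to r=0 gives 38.7 → no gain ✓; to r=7.4 gives 79.7 − 7.0×7.4 = 27.9 → no gain ✓.
Excellent (own payoff 79.7 − 1.3×7.4 = 70.08): to r=0 gives 38.7 → no gain ✓; to r=0.8 gives 52.4 − 1.3×0.8 = 51.36 → no gain ✓.
5 of the 6 constraints hold; not an equilibrium.

5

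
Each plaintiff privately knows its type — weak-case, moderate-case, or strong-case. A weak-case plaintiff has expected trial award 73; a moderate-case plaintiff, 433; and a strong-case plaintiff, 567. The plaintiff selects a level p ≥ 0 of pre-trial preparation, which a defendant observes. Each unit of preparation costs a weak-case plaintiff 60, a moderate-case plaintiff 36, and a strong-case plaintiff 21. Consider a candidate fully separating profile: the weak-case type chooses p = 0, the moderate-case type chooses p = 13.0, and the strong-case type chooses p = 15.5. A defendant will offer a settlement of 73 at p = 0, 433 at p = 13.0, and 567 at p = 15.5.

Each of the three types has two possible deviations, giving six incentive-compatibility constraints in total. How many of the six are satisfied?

4

Weak-case (own payoff 73): to p=13.0 gives 433 − 60×13.0 = -347 → no gain ✓; to p=15.5 gives 567 − 60×15.5 = -363 → no gain ✓.
Moderate-case (own payoff 433 − 36×13.0 = -35): to p=0 gives 73 → profitable ✗; to p=15.5 gives 567 − 36×15.5 = 9 → profitable ✗.
Strong-case (own payoff 567 − 21×15.5 = 241.5): to p=0 gives 73 → no gain ✓; to p=13.0 gives 433 − 21×13.0 = 160 → no gain ✓.
4 of the 6 constraints hold; not an equilibrium.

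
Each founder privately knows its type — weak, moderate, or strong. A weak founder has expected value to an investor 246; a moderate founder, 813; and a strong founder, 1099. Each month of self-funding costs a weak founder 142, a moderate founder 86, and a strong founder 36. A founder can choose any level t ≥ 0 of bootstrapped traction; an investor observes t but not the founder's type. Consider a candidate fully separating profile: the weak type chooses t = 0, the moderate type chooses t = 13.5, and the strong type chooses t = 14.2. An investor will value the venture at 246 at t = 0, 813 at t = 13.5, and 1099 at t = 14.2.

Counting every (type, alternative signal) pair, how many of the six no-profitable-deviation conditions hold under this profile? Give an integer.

Moderate (own payoff 813 − 86×13.5 = -348): to t=0 gives 246 → profitable ✗; to t=14.2 gives 1099 − 86×14.2 = -122.2 → profitable ✗.
Weak (own payoff 246): to t=13.5 gives 813 − 142×13.5 = -1104 → no gain ✓; to t=14.2 gives 1099 − 142×14.2 = -917.4 → no gain ✓.
Strong (own payoff 1099 − 36×14.2 = 587.8): to t=0 gives 246 → no gain ✓; to t=13.5 gives 813 − 36×13.5 = 327 → no gain ✓.
4 of the 6 constraints hold; not an equilibrium.

4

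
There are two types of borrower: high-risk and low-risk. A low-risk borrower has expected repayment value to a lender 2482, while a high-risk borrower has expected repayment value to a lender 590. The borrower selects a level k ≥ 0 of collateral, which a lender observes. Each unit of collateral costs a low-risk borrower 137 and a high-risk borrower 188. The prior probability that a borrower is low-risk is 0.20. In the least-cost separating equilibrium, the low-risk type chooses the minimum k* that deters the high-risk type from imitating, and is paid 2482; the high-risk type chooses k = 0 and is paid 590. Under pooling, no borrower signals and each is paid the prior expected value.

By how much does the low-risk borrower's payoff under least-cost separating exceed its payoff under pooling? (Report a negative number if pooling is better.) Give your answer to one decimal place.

134.9

Least-cost separating signal: k* solves 590 = 2482 − 188·k*, so k* = (2482 − 590)/188 ≈ 10.0638.
Low-risk type's separating payoff: 2482 − 137 × k* = 2482 − 137 × (2482 − 590)/188 = 2482 − 259204/188 ≈ 1103.255.
Pooling payoff: 0.20 × 2482 + 0.80 × 590 = 968.4.
Difference: 1103.255 − 968.4 = 134.855, i.e. 134.9 to one decimal place.
The low-risk type prefers to separate.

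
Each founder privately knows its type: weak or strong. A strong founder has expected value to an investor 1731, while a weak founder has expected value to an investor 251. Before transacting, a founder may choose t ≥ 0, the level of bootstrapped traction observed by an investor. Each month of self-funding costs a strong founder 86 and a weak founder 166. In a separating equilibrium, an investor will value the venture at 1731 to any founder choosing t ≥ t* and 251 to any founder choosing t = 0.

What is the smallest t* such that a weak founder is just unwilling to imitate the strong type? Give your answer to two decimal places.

A weak founder choosing t = 0 receives 251.
Imitating at t* instead would pay 1731 at cost 166·t*, netting 1731 − 166·t*.
Indifference: 251 = 1731 − 166·t*, so t* = (1731 − 251) / 166 ≈ 8.92.
At t* the weak type's incentive constraint just binds; the strong type strictly prefers t* since its per-unit cost is lower.

8.92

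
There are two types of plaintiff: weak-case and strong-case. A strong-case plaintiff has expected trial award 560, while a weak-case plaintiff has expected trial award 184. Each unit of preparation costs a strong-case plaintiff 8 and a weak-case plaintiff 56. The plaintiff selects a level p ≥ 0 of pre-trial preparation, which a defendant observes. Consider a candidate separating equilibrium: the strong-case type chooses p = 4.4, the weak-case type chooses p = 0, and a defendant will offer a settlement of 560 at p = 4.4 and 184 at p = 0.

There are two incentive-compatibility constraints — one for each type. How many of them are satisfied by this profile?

1

Strong-case type: signal → 560 − 8 × 4.4 = 524.8; deviate to 0 → 184. IC holds (524.8 ≥ 184).
Weak-case type: stay at 0 → 184; mimic → 560 − 56 × 4.4 = 313.6. IC fails (184 < 313.6).
1 of 2 constraints hold, so this profile is not an equilibrium.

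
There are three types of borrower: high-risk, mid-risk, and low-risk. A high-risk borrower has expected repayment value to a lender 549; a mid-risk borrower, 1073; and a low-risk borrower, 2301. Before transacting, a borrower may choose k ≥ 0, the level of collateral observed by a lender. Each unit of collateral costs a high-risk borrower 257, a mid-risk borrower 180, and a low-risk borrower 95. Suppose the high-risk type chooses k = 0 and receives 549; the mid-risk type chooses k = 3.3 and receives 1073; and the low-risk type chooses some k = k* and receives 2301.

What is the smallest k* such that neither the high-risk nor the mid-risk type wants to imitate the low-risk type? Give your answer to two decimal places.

High-risk type (on-path payoff 549) won't mimic when 549 ≥ 2301 − 257·k*, i.e. k* ≥ 6.82.
Mid-risk type (on-path payoff 1073 − 180×3.3 = 479) won't mimic when 479 ≥ 2301 − 180·k*, i.e. k* ≥ 10.12.
Both must hold, so k* = max(6.82, 10.12) = 10.12. The mid-risk type's constraint binds.

10.12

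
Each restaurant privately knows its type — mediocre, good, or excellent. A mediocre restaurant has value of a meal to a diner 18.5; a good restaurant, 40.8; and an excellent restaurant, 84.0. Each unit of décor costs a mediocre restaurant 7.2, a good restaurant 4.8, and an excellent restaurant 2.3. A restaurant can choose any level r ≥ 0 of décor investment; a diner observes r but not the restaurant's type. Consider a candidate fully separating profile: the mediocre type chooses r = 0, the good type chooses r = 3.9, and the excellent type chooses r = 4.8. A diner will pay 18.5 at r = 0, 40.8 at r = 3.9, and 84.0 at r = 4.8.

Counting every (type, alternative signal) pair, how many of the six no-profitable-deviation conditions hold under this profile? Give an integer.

4

Mediocre (own payoff 18.5): to r=3.9 gives 40.8 − 7.2×3.9 = 12.72 → no gain ✓; to r=4.8 gives 84.0 − 7.2×4.8 = 49.44 → profitable ✗.
Excellent (own payoff 84.0 − 2.3×4.8 = 72.96): to r=0 gives 18.5 → no gain ✓; to r=3.9 gives 40.8 − 2.3×3.9 = 31.83 → no gain ✓.
Good (own payoff 40.8 − 4.8×3.9 = 22.08): to r=0 gives 18.5 → no gain ✓; to r=4.8 gives 84.0 − 4.8×4.8 = 60.96 → profitable ✗.
4 of the 6 constraints hold; not an equilibrium.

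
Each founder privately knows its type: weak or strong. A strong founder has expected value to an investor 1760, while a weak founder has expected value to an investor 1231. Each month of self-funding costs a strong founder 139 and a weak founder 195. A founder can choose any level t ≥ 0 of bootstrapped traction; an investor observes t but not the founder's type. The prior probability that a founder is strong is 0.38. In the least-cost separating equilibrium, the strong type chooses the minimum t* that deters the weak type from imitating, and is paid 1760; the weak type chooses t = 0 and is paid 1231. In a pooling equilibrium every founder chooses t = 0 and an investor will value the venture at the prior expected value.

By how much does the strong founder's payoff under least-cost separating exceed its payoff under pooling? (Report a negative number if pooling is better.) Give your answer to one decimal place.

-49.1

Least-cost separating signal: t* solves 1231 = 1760 − 195·t*, so t* = (1760 − 1231)/195 ≈ 2.7128.
Strong type's separating payoff: 1760 − 139 × t* = 1760 − 139 × (1760 − 1231)/195 = 1760 − 73531/195 ≈ 1382.918.
Pooling payoff: 0.38 × 1760 + 0.62 × 1231 = 1432.02.
Difference: 1382.918 − 1432.02 = -49.102, i.e. -49.1 to one decimal place.
The strong type would prefer the pooling outcome.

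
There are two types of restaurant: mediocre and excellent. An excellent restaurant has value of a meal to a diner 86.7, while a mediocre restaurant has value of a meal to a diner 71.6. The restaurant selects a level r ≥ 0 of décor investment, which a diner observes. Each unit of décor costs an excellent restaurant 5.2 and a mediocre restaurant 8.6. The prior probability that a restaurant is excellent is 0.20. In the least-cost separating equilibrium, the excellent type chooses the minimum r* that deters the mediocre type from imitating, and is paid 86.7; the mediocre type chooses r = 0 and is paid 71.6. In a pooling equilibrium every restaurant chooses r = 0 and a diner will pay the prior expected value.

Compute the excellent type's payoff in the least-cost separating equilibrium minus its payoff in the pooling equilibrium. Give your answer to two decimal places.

Least-cost separating signal: r* solves 71.6 = 86.7 − 8.6·r*, so r* = (86.7 − 71.6)/8.6 ≈ 1.7558.
Excellent type's separating payoff: 86.7 − 5.2 × r* = 86.7 − 5.2 × (86.7 − 71.6)/8.6 = 86.7 − 78.52/8.6 ≈ 77.5698.
Pooling payoff: 0.20 × 86.7 + 0.80 × 71.6 = 74.62.
Difference: 77.5698 − 74.62 = 2.9498, i.e. 2.95 to two decimal places.
The excellent type prefers to separate.

2.95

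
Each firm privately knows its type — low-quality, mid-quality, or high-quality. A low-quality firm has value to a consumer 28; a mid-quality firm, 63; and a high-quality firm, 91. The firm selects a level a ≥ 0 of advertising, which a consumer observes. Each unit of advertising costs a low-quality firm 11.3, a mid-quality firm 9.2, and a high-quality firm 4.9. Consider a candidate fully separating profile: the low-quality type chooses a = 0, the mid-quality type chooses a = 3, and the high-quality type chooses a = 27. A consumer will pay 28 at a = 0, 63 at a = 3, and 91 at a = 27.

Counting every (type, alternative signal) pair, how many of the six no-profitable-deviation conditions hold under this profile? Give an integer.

3

High-quality (own payoff 91 − 4.9×27 = -41.3): to a=0 gives 28 → profitable ✗; to a=3 gives 63 − 4.9×3 = 48.3 → profitable ✗.
Low-quality (own payoff 28): to a=3 gives 63 − 11.3×3 = 29.1 → profitable ✗; to a=27 gives 91 − 11.3×27 = -214.1 → no gain ✓.
Mid-quality (own payoff 63 − 9.2×3 = 35.4): to a=0 gives 28 → no gain ✓; to a=27 gives 91 − 9.2×27 = -157.4 → no gain ✓.
3 of the 6 constraints hold; not an equilibrium.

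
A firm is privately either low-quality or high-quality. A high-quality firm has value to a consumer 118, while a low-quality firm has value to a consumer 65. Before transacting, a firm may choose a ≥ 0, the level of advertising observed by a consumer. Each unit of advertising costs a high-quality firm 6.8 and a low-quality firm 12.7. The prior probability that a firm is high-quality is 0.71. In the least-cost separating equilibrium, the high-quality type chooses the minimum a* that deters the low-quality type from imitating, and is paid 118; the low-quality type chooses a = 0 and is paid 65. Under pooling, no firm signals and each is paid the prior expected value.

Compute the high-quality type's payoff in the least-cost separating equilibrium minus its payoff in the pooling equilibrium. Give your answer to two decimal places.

Least-cost separating signal: a* solves 65 = 118 − 12.7·a*, so a* = (118 − 65)/12.7 ≈ 4.1732.
High-quality type's separating payoff: 118 − 6.8 × a* = 118 − 6.8 × (118 − 65)/12.7 = 118 − 360.4/12.7 ≈ 89.6220.
Pooling payoff: 0.71 × 118 + 0.29 × 65 = 102.63.
Difference: 89.6220 − 102.63 = -13.008, i.e. -13.01 to two decimal places.
The high-quality type would prefer the pooling outcome.

-13.01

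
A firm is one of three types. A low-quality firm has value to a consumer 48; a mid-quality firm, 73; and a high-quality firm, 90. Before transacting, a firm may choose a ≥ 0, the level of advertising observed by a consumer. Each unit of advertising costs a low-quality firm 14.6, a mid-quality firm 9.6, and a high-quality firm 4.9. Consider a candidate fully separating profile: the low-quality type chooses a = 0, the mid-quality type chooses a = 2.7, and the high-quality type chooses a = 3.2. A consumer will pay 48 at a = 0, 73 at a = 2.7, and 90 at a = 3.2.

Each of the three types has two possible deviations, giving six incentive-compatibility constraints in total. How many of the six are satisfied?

4

Mid-quality (own payoff 73 − 9.6×2.7 = 47.08): to a=0 gives 48 → profitable ✗; to a=3.2 gives 90 − 9.6×3.2 = 59.28 → profitable ✗.
High-quality (own payoff 90 − 4.9×3.2 = 74.32): to a=0 gives 48 → no gain ✓; to a=2.7 gives 73 − 4.9×2.7 = 59.77 → no gain ✓.
Low-quality (own payoff 48): to a=2.7 gives 73 − 14.6×2.7 = 33.58 → no gain ✓; to a=3.2 gives 90 − 14.6×3.2 = 43.28 → no gain ✓.
4 of the 6 constraints hold; not an equilibrium.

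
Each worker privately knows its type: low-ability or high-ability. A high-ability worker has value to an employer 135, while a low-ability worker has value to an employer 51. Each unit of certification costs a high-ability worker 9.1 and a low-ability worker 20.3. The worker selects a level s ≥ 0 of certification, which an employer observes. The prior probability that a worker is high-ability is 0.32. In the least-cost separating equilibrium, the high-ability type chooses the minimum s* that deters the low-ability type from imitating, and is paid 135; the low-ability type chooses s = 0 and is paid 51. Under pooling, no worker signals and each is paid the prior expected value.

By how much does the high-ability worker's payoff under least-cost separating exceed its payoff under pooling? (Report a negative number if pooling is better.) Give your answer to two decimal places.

19.46

Least-cost separating signal: s* solves 51 = 135 − 20.3·s*, so s* = (135 − 51)/20.3 ≈ 4.1379.
High-ability type's separating payoff: 135 − 9.1 × s* = 135 − 9.1 × (135 − 51)/20.3 = 135 − 764.4/20.3 ≈ 97.3448.
Pooling payoff: 0.32 × 135 + 0.68 × 51 = 77.88.
Difference: 97.3448 − 77.88 = 19.4648, i.e. 19.46 to two decimal places.
The high-ability type prefers to separate.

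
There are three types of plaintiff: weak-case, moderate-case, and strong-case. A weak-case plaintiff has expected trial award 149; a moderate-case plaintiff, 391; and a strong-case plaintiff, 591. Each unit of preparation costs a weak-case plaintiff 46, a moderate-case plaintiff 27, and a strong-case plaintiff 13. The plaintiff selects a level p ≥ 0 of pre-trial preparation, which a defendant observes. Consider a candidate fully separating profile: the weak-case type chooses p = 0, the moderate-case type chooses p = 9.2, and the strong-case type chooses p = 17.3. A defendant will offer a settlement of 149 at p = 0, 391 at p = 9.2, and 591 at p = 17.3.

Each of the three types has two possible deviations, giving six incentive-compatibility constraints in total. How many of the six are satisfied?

Strong-case (own payoff 591 − 13×17.3 = 366.1): to p=0 gives 149 → no gain ✓; to p=9.2 gives 391 − 13×9.2 = 271.4 → no gain ✓.
Moderate-case (own payoff 391 − 27×9.2 = 142.6): to p=0 gives 149 → profitable ✗; to p=17.3 gives 591 − 27×17.3 = 123.9 → no gain ✓.
Weak-case (own payoff 149): to p=9.2 gives 391 − 46×9.2 = -32.2 → no gain ✓; to p=17.3 gives 591 − 46×17.3 = -204.8 → no gain ✓.
5 of the 6 constraints hold; not an equilibrium.

5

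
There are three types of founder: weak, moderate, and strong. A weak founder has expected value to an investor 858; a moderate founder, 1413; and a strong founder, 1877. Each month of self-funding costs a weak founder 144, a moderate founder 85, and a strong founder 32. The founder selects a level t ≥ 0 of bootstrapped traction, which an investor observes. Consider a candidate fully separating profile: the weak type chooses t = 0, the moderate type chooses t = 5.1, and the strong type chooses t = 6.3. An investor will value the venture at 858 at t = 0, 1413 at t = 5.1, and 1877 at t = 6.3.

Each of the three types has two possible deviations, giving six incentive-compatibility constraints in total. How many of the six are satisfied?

Strong (own payoff 1877 − 32×6.3 = 1675.4): to t=0 gives 858 → no gain ✓; to t=5.1 gives 1413 − 32×5.1 = 1249.8 → no gain ✓.
Weak (own payoff 858): to t=5.1 gives 1413 − 144×5.1 = 678.6 → no gain ✓; to t=6.3 gives 1877 − 144×6.3 = 969.8 → profitable ✗.
Moderate (own payoff 1413 − 85×5.1 = 979.5): to t=0 gives 858 → no gain ✓; to t=6.3 gives 1877 − 85×6.3 = 1341.5 → profitable ✗.
4 of the 6 constraints hold; not an equilibrium.

4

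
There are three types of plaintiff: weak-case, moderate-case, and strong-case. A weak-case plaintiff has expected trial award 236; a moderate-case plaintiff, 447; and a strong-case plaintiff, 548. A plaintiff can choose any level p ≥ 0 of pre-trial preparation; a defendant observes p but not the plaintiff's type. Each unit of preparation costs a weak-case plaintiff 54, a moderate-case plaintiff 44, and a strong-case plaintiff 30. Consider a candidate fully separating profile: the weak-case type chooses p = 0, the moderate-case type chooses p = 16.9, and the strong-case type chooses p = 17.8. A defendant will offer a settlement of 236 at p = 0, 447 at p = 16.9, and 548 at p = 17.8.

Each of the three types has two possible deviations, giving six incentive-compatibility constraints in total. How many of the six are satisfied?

Moderate-case (own payoff 447 − 44×16.9 = -296.6): to p=0 gives 236 → profitable ✗; to p=17.8 gives 548 − 44×17.8 = -235.2 → profitable ✗.
Strong-case (own payoff 548 − 30×17.8 = 14): to p=0 gives 236 → profitable ✗; to p=16.9 gives 447 − 30×16.9 = -60 → no gain ✓.
Weak-case (own payoff 236): to p=16.9 gives 447 − 54×16.9 = -465.6 → no gain ✓; to p=17.8 gives 548 − 54×17.8 = -413.2 → no gain ✓.
3 of the 6 constraints hold; not an equilibrium.

3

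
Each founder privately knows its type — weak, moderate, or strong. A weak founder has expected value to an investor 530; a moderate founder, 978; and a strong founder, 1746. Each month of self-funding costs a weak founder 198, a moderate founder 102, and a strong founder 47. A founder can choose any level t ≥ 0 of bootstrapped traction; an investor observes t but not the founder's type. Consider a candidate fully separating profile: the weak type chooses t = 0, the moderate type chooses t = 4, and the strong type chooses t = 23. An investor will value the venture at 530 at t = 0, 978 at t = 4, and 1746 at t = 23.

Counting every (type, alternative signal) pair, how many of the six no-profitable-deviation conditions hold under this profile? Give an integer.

5

Weak (own payoff 530): to t=4 gives 978 − 198×4 = 186 → no gain ✓; to t=23 gives 1746 − 198×23 = -2808 → no gain ✓.
Strong (own payoff 1746 − 47×23 = 665): to t=0 gives 530 → no gain ✓; to t=4 gives 978 − 47×4 = 790 → profitable ✗.
Moderate (own payoff 978 − 102×4 = 570): to t=0 gives 530 → no gain ✓; to t=23 gives 1746 − 102×23 = -600 → no gain ✓.
5 of the 6 constraints hold; not an equilibrium.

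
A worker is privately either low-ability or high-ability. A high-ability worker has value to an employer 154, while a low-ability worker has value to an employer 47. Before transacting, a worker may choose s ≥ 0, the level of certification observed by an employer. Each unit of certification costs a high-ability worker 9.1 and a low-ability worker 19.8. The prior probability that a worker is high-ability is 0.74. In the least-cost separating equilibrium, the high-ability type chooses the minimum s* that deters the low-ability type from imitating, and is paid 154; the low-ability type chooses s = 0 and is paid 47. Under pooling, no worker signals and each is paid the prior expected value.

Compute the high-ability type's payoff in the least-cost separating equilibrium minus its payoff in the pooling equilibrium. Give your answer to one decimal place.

-21.4

Least-cost separating signal: s* solves 47 = 154 − 19.8·s*, so s* = (154 − 47)/19.8 ≈ 5.4040.
High-ability type's separating payoff: 154 − 9.1 × s* = 154 − 9.1 × (154 − 47)/19.8 = 154 − 973.7/19.8 ≈ 104.823.
Pooling payoff: 0.74 × 154 + 0.26 × 47 = 126.18.
Difference: 104.823 − 126.18 = -21.357, i.e. -21.4 to one decimal place.
The high-ability type would prefer the pooling outcome.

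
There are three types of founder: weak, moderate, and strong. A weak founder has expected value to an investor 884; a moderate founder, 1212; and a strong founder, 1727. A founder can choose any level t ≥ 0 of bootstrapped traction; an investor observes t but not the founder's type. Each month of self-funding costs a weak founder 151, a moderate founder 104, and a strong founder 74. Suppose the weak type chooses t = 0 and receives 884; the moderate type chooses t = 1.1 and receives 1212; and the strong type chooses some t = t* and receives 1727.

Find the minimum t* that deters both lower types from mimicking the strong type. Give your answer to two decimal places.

6.05

Moderate type (on-path payoff 1212 − 104×1.1 = 1097.6) won't mimic when 1097.6 ≥ 1727 − 104·t*, i.e. t* ≥ 6.05.
Weak type (on-path payoff 884) won't mimic when 884 ≥ 1727 − 151·t*, i.e. t* ≥ 5.58.
Both must hold, so t* = max(5.58, 6.05) = 6.05. The moderate type's constraint binds.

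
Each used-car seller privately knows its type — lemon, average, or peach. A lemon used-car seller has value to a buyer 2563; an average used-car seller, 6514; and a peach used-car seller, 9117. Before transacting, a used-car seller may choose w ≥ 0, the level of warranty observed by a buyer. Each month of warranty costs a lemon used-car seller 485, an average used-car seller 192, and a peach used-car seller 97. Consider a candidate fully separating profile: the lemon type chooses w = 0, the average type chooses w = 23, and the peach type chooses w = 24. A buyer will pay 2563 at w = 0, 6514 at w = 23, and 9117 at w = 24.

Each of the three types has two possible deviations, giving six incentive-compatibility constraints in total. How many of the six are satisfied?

4

Average (own payoff 6514 − 192×23 = 2098): to w=0 gives 2563 → profitable ✗; to w=24 gives 9117 − 192×24 = 4509 → profitable ✗.
Peach (own payoff 9117 − 97×24 = 6789): to w=0 gives 2563 → no gain ✓; to w=23 gives 6514 − 97×23 = 4283 → no gain ✓.
Lemon (own payoff 2563): to w=23 gives 6514 − 485×23 = -4641 → no gain ✓; to w=24 gives 9117 − 485×24 = -2523 → no gain ✓.
4 of the 6 constraints hold; not an equilibrium.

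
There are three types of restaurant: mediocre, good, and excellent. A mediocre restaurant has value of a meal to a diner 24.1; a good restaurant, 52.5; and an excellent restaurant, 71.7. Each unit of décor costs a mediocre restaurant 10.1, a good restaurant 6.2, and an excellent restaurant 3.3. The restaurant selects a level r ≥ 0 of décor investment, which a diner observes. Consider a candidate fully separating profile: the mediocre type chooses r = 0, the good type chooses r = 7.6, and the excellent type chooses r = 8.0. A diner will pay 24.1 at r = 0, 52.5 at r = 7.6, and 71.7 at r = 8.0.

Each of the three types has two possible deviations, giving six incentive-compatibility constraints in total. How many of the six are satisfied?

Good (own payoff 52.5 − 6.2×7.6 = 5.38): to r=0 gives 24.1 → profitable ✗; to r=8.0 gives 71.7 − 6.2×8.0 = 22.1 → profitable ✗.
Excellent (own payoff 71.7 − 3.3×8.0 = 45.3): to r=0 gives 24.1 → no gain ✓; to r=7.6 gives 52.5 − 3.3×7.6 = 27.42 → no gain ✓.
Mediocre (own payoff 24.1): to r=7.6 gives 52.5 − 10.1×7.6 = -24.26 → no gain ✓; to r=8.0 gives 71.7 − 10.1×8.0 = -9.1 → no gain ✓.
4 of the 6 constraints hold; not an equilibrium.

4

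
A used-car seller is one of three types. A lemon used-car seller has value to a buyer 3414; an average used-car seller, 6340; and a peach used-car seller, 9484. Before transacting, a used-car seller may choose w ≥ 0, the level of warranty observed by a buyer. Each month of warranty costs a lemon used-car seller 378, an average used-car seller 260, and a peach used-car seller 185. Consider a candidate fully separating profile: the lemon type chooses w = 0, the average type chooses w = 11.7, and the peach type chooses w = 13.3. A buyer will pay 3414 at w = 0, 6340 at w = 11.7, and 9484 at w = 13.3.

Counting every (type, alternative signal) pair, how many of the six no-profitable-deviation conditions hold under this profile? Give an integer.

3

Peach (own payoff 9484 − 185×13.3 = 7023.5): to w=0 gives 3414 → no gain ✓; to w=11.7 gives 6340 − 185×11.7 = 4175.5 → no gain ✓.
Average (own payoff 6340 − 260×11.7 = 3298): to w=0 gives 3414 → profitable ✗; to w=13.3 gives 9484 − 260×13.3 = 6026 → profitable ✗.
Lemon (own payoff 3414): to w=11.7 gives 6340 − 378×11.7 = 1917.4 → no gain ✓; to w=13.3 gives 9484 − 378×13.3 = 4456.6 → profitable ✗.
3 of the 6 constraints hold; not an equilibrium.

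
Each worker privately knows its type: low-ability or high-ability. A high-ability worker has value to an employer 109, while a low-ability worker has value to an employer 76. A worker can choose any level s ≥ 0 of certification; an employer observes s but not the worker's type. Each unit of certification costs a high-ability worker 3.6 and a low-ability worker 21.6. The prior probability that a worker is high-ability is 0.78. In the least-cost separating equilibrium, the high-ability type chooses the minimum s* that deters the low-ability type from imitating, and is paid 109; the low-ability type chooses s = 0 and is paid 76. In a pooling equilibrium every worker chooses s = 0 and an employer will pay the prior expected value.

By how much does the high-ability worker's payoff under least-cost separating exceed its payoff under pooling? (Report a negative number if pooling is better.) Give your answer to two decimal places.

Least-cost separating signal: s* solves 76 = 109 − 21.6·s*, so s* = (109 − 76)/21.6 ≈ 1.5278.
High-ability type's separating payoff: 109 − 3.6 × s* = 109 − 3.6 × (109 − 76)/21.6 = 109 − 118.8/21.6 = 103.5.
Pooling payoff: 0.78 × 109 + 0.22 × 76 = 101.74.
Difference: 103.5 − 101.74 = 1.76.
The high-ability type prefers to separate.

1.76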